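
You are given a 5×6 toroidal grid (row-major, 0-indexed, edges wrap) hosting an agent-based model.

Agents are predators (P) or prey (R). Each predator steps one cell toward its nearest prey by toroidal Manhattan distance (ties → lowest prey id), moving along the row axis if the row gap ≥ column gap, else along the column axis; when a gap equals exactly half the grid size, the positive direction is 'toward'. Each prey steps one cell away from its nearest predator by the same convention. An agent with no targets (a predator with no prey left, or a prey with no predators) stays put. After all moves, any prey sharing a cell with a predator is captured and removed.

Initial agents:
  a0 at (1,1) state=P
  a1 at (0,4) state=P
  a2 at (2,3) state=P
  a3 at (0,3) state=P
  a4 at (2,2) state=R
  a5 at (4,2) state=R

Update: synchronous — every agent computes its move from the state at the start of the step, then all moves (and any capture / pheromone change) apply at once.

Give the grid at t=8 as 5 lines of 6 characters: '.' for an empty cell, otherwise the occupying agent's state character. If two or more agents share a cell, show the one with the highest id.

......
......
......
......
.PPP..

t=1: a0@(2,1):P a1@(0,3):P a2@(2,2):P a3@(4,3):P a5@(3,2):R
t=2: a0@(3,1):P a1@(4,3):P a2@(3,2):P a3@(3,3):P a5@(4,2):R
t=3: a0@(4,1):P a1@(4,2):P a2@(4,2):P a3@(4,3):P
t=4: (unchanged — steady state)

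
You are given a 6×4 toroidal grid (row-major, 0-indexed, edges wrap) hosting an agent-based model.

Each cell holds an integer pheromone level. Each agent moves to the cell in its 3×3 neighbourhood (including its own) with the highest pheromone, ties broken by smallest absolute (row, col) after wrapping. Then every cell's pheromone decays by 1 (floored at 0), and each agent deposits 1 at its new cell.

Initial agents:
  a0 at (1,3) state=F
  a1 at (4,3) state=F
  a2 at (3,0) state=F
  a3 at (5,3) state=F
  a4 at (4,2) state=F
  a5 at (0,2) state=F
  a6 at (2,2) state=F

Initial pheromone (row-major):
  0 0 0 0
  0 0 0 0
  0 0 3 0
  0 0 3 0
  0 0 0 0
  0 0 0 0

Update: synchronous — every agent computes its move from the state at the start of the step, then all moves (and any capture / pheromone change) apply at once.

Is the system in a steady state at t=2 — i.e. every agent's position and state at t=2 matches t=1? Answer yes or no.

no

t=1: a0@(2,2) a1@(3,2) a2@(2,0) a3@(0,0) a4@(3,2) a5@(0,1) a6@(2,2) | pheromone: 1 1 0 0 / 0 0 0 0 / 1 0 4 0 / 0 0 4 0 / 0 0 0 0 / 0 0 0 0
t=2: a0@(2,2) a1@(2,2) a2@(2,0) a3@(0,0) a4@(2,2) a5@(0,0) a6@(2,2) | pheromone: 2 0 0 0 / 0 0 0 0 / 1 0 7 0 / 0 0 3 0 / 0 0 0 0 / 0 0 0 0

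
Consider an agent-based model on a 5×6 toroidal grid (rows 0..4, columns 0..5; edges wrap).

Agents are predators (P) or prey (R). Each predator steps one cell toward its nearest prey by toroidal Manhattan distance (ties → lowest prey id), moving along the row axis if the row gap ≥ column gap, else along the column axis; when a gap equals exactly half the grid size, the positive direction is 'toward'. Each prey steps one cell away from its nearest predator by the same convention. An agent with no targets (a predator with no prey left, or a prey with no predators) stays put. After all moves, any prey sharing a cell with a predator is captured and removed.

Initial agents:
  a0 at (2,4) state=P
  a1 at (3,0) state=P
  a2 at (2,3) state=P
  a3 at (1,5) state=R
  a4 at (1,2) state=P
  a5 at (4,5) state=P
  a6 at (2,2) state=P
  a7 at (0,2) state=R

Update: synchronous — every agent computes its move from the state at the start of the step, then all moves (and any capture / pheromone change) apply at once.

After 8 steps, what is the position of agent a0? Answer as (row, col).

(4, 4)

t=1: a0@(1,4):P a1@(2,0):P a2@(2,4):P a4@(0,2):P a5@(0,5):P a6@(1,2):P a7@(4,2):R
t=2: a0@(0,4):P a1@(3,0):P a2@(3,4):P a4@(4,2):P a5@(0,0):P a6@(0,2):P a7@(3,2):R
t=3: a0@(4,4):P a1@(3,1):P a2@(3,3):P a4@(3,2):P a5@(4,0):P a6@(4,2):P a7@(2,2):R
t=4: a0@(3,4):P a1@(2,1):P a2@(2,3):P a4@(2,2):P a5@(3,0):P a6@(3,2):P a7@(1,2):R
t=5: a0@(2,4):P a1@(1,1):P a2@(1,3):P a4@(1,2):P a5@(2,0):P a6@(2,2):P a7@(0,2):R
t=6: a0@(1,4):P a1@(0,1):P a2@(0,3):P a4@(0,2):P a5@(1,0):P a6@(1,2):P a7@(4,2):R
t=7: a0@(0,4):P a1@(4,1):P a2@(4,3):P a4@(4,2):P a5@(0,0):P a6@(0,2):P a7@(3,2):R
t=8: a0@(4,4):P a1@(3,1):P a2@(3,3):P a4@(3,2):P a5@(4,0):P a6@(4,2):P a7@(2,2):R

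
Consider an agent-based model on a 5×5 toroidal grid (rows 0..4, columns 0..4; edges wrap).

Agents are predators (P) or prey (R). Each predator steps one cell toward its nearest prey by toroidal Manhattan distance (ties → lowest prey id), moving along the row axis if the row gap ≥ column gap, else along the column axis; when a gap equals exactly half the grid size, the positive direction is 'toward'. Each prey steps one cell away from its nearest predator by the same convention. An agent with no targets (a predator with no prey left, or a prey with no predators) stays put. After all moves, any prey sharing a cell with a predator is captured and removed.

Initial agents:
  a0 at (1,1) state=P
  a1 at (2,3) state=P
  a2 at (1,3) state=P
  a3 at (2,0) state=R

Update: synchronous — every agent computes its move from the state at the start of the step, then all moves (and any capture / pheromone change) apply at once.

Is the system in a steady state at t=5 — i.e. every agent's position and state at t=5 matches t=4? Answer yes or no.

t=1: a0@(2,1):P a1@(2,4):P a2@(1,4):P a3@(3,0):R
t=2: a0@(3,1):P a1@(3,4):P a2@(2,4):P a3@(4,0):R
t=3: a0@(4,1):P a1@(4,4):P a2@(3,4):P a3@(0,0):R
t=4: a0@(0,1):P a1@(0,4):P a2@(4,4):P a3@(1,0):R
t=5: a0@(1,1):P a1@(1,4):P a2@(0,4):P a3@(2,0):R

no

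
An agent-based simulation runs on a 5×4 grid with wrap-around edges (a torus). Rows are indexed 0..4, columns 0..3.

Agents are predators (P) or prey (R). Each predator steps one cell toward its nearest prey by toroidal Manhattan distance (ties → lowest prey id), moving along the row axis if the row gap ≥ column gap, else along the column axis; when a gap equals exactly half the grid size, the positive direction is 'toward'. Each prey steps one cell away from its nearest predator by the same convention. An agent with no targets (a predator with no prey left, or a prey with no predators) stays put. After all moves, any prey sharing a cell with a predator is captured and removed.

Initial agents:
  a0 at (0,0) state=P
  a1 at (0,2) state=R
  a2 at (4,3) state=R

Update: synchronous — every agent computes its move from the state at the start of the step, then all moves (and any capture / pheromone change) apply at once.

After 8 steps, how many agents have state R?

1

t=1: a0@(0,1):P a2@(3,3):R
t=2: a0@(4,1):P a2@(2,3):R
t=3: a0@(3,1):P a2@(1,3):R
t=4: a0@(2,1):P a2@(0,3):R
t=5: a0@(1,1):P a2@(4,3):R
t=6: a0@(0,1):P a2@(3,3):R
t=7: a0@(4,1):P a2@(2,3):R
t=8: a0@(3,1):P a2@(1,3):R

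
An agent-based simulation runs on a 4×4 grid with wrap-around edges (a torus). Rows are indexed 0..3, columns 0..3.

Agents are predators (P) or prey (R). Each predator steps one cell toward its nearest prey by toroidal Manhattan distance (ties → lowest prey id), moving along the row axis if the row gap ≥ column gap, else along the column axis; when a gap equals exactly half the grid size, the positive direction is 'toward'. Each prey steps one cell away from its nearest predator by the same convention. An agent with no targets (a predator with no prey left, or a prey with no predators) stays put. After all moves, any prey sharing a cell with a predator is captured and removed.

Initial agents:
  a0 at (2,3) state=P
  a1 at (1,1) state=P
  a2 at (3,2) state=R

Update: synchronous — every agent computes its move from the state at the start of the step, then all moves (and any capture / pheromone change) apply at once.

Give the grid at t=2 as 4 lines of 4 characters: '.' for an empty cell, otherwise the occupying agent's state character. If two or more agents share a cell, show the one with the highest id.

...P
..R.
....
.P..

t=1: a0@(3,3):P a1@(2,1):P a2@(0,2):R
t=2: a0@(0,3):P a1@(3,1):P a2@(1,2):R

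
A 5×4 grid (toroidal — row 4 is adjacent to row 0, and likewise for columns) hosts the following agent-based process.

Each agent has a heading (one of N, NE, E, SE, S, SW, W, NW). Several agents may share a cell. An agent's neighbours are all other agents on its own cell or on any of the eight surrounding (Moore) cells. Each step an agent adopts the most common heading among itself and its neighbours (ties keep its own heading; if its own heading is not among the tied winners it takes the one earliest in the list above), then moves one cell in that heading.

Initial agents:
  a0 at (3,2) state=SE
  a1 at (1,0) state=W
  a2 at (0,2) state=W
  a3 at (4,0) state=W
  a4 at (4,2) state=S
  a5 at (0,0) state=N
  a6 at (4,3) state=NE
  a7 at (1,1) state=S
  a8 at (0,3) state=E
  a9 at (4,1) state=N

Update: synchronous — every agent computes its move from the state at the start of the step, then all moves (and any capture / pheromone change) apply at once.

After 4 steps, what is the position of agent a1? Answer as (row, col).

t=1: a0@(4,3):SE a1@(1,3):W a2@(1,2):S a3@(3,0):N a4@(0,2):S a5@(4,0):N a6@(4,2):W a7@(1,0):W a8@(0,2):W a9@(3,1):N
t=2: a0@(3,3):N a1@(1,2):W a2@(2,2):S a3@(2,0):N a4@(0,1):W a5@(3,0):N a6@(4,1):W a7@(1,3):W a8@(0,1):W a9@(2,1):N
t=3: a0@(2,3):N a1@(1,1):W a2@(1,2):N a3@(1,0):N a4@(0,0):W a5@(2,0):N a6@(4,0):W a7@(1,2):W a8@(0,0):W a9@(1,1):N
t=4: a0@(1,3):N a1@(1,0):W a2@(0,2):N a3@(0,0):N a4@(0,3):W a5@(1,0):N a6@(4,3):W a7@(0,2):N a8@(0,3):W a9@(0,1):N

(1, 0)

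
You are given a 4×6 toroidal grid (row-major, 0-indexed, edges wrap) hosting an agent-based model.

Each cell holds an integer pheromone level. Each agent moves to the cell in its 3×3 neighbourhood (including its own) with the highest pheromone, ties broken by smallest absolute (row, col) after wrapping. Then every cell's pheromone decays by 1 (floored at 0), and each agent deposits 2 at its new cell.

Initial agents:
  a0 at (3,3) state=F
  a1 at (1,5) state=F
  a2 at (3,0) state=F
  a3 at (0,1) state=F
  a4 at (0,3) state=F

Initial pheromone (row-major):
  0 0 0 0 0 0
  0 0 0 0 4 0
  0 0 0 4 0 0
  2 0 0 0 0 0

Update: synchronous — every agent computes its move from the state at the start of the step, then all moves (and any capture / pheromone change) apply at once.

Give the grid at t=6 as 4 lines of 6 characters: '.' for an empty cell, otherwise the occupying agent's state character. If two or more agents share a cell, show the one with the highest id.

t=1: a0@(2,3) a1@(1,4) a2@(3,0) a3@(3,0) a4@(1,4) | pheromone: 0 0 0 0 0 0 / 0 0 0 0 7 0 / 0 0 0 5 0 0 / 5 0 0 0 0 0
t=2: a0@(1,4) a1@(1,4) a2@(3,0) a3@(3,0) a4@(1,4) | pheromone: 0 0 0 0 0 0 / 0 0 0 0 12 0 / 0 0 0 4 0 0 / 8 0 0 0 0 0
t=3: a0@(1,4) a1@(1,4) a2@(3,0) a3@(3,0) a4@(1,4) | pheromone: 0 0 0 0 0 0 / 0 0 0 0 17 0 / 0 0 0 3 0 0 / 11 0 0 0 0 0
t=4: a0@(1,4) a1@(1,4) a2@(3,0) a3@(3,0) a4@(1,4) | pheromone: 0 0 0 0 0 0 / 0 0 0 0 22 0 / 0 0 0 2 0 0 / 14 0 0 0 0 0
t=5: a0@(1,4) a1@(1,4) a2@(3,0) a3@(3,0) a4@(1,4) | pheromone: 0 0 0 0 0 0 / 0 0 0 0 27 0 / 0 0 0 1 0 0 / 17 0 0 0 0 0
t=6: a0@(1,4) a1@(1,4) a2@(3,0) a3@(3,0) a4@(1,4) | pheromone: 0 0 0 0 0 0 / 0 0 0 0 32 0 / 0 0 0 0 0 0 / 20 0 0 0 0 0

......
....F.
......
F.....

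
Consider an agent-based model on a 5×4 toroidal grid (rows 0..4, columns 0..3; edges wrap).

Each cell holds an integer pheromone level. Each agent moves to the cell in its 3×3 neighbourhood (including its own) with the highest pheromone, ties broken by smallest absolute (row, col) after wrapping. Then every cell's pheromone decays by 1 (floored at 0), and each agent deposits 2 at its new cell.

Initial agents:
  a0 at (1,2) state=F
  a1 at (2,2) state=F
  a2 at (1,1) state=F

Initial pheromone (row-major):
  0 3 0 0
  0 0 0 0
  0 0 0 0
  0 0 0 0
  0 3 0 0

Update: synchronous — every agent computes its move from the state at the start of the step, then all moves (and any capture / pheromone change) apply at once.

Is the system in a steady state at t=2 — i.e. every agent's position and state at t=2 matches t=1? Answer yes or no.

t=1: a0@(0,1) a1@(1,1) a2@(0,1) | pheromone: 0 6 0 0 / 0 2 0 0 / 0 0 0 0 / 0 0 0 0 / 0 2 0 0
t=2: a0@(0,1) a1@(0,1) a2@(0,1) | pheromone: 0 11 0 0 / 0 1 0 0 / 0 0 0 0 / 0 0 0 0 / 0 1 0 0

no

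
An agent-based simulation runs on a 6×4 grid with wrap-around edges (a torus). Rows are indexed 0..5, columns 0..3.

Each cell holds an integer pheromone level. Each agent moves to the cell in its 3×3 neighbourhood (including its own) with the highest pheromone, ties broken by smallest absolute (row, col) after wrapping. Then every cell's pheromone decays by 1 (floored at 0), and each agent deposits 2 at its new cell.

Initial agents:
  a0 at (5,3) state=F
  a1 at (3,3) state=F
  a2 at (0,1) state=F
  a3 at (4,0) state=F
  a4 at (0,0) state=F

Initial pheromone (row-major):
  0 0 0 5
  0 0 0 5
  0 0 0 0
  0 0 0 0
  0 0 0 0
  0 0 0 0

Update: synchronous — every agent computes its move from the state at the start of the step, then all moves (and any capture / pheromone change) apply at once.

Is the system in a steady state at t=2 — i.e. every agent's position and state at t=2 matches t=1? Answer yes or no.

no

t=1: a0@(0,3) a1@(2,0) a2@(0,0) a3@(3,0) a4@(0,3) | pheromone: 2 0 0 8 / 0 0 0 4 / 2 0 0 0 / 2 0 0 0 / 0 0 0 0 / 0 0 0 0
t=2: a0@(0,3) a1@(1,3) a2@(0,3) a3@(2,0) a4@(0,3) | pheromone: 1 0 0 13 / 0 0 0 5 / 3 0 0 0 / 1 0 0 0 / 0 0 0 0 / 0 0 0 0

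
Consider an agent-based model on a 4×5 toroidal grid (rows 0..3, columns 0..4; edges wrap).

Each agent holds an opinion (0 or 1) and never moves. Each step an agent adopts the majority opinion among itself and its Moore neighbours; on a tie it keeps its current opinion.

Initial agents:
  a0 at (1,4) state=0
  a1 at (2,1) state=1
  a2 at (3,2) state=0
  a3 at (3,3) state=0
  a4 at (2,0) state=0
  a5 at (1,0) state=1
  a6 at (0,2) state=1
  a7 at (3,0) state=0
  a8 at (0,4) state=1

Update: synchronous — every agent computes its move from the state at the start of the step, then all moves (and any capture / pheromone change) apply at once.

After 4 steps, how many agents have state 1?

t=1: a0@(1,4):0 a1@(2,1):0 a2@(3,2):0 a3@(3,3):0 a4@(2,0):0 a5@(1,0):1 a6@(0,2):0 a7@(3,0):0 a8@(0,4):0
t=2: a0@(1,4):0 a1@(2,1):0 a2@(3,2):0 a3@(3,3):0 a4@(2,0):0 a5@(1,0):0 a6@(0,2):0 a7@(3,0):0 a8@(0,4):0
t=3: (unchanged — steady state)

0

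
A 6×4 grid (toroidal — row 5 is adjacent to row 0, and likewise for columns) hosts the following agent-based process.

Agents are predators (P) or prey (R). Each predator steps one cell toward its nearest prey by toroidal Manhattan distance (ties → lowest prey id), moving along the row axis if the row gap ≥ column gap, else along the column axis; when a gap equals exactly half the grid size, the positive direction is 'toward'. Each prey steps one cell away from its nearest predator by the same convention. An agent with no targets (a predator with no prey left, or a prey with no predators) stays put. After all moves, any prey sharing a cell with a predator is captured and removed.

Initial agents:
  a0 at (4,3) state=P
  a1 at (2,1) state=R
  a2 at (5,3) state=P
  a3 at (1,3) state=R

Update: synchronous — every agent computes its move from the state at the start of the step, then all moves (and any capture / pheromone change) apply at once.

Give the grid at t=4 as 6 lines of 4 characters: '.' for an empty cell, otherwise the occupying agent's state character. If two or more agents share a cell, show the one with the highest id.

t=1: a0@(5,3):P a1@(1,1):R a2@(0,3):P a3@(2,3):R
t=2: a0@(0,3):P a1@(1,0):R a2@(1,3):P a3@(3,3):R
t=3: a0@(1,3):P a1@(1,1):R a2@(1,0):P a3@(4,3):R
t=4: a0@(1,0):P a1@(1,2):R a2@(1,1):P a3@(3,3):R

....
PPR.
....
...R
....
....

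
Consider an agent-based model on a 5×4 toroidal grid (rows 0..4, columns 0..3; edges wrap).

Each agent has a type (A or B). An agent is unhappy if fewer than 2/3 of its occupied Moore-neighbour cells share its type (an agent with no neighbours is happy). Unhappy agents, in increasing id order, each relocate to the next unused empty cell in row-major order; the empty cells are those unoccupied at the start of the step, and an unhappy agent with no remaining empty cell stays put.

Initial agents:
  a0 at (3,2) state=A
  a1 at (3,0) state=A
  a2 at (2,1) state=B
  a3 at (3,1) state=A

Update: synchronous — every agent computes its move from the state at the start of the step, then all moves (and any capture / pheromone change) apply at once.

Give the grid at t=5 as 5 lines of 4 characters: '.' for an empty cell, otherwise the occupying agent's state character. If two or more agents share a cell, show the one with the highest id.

t=1: a0@(0,0):A a1@(0,1):A a2@(0,2):B a3@(3,1):A
t=2: a0@(0,0):A a1@(0,3):A a2@(1,0):B a3@(3,1):A
t=3: a0@(0,1):A a1@(0,2):A a2@(1,1):B a3@(3,1):A
t=4: a0@(0,0):A a1@(0,3):A a2@(1,0):B a3@(3,1):A
t=5: a0@(0,1):A a1@(0,2):A a2@(1,1):B a3@(3,1):A

.AA.
.B..
....
.A..
....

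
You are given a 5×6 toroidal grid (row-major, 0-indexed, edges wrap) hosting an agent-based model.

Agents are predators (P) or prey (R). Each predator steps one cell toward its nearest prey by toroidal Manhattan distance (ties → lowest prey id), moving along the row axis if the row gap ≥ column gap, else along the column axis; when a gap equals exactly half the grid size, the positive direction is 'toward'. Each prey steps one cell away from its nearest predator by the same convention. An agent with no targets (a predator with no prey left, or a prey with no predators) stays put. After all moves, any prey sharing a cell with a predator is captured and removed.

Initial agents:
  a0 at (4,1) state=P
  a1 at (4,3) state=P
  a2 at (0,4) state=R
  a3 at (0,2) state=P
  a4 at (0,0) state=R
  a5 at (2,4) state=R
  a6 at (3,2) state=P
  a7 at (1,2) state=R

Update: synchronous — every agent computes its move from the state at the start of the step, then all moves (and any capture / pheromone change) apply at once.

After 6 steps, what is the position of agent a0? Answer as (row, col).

t=1: a0@(0,1):P a1@(0,3):P a2@(1,4):R a3@(1,2):P a4@(1,0):R a5@(1,4):R a6@(2,2):P
t=2: a0@(1,1):P a1@(1,3):P a2@(2,4):R a3@(1,3):P a4@(2,0):R a5@(2,4):R a6@(2,3):P
t=3: a0@(2,1):P a1@(2,3):P a2@(2,5):R a3@(2,3):P a4@(3,0):R a5@(2,5):R a6@(2,4):P
t=4: a0@(2,0):P a1@(2,4):P a3@(2,4):P a4@(4,0):R a6@(2,5):P
t=5: a0@(3,0):P a1@(3,4):P a3@(3,4):P a4@(0,0):R a6@(3,5):P
t=6: a0@(4,0):P a1@(4,4):P a3@(4,4):P a4@(1,0):R a6@(4,5):P

(4, 0)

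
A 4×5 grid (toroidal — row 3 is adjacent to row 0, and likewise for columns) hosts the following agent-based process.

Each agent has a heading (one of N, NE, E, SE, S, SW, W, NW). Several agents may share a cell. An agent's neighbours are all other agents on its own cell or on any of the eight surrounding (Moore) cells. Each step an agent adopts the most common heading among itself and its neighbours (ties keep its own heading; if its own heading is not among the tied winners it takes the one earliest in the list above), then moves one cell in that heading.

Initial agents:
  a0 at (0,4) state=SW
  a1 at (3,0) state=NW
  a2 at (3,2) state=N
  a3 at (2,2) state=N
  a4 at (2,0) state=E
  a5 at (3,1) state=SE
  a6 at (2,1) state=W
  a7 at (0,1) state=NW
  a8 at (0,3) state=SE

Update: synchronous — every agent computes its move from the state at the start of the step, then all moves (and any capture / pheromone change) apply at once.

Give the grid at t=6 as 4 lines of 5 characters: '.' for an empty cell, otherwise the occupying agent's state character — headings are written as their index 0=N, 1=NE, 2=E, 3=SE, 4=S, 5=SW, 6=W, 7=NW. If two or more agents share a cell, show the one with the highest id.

t=1: a0@(1,3):SW a1@(2,4):NW a2@(2,2):N a3@(1,2):N a4@(2,1):E a5@(2,1):N a6@(1,1):N a7@(3,0):NW a8@(1,4):SE
t=2: a0@(0,3):N a1@(1,3):NW a2@(1,2):N a3@(0,2):N a4@(1,1):N a5@(1,1):N a6@(0,1):N a7@(2,4):NW a8@(2,0):SE
t=3: a0@(3,3):N a1@(0,3):N a2@(0,2):N a3@(3,2):N a4@(0,1):N a5@(0,1):N a6@(3,1):N a7@(1,3):NW a8@(1,0):N
t=4: a0@(2,3):N a1@(3,3):N a2@(3,2):N a3@(2,2):N a4@(3,1):N a5@(3,1):N a6@(2,1):N a7@(0,3):N a8@(0,0):N
t=5: a0@(1,3):N a1@(2,3):N a2@(2,2):N a3@(1,2):N a4@(2,1):N a5@(2,1):N a6@(1,1):N a7@(3,3):N a8@(3,0):N
t=6: a0@(0,3):N a1@(1,3):N a2@(1,2):N a3@(0,2):N a4@(1,1):N a5@(1,1):N a6@(0,1):N a7@(2,3):N a8@(2,0):N

.000.
.000.
0..0.
.....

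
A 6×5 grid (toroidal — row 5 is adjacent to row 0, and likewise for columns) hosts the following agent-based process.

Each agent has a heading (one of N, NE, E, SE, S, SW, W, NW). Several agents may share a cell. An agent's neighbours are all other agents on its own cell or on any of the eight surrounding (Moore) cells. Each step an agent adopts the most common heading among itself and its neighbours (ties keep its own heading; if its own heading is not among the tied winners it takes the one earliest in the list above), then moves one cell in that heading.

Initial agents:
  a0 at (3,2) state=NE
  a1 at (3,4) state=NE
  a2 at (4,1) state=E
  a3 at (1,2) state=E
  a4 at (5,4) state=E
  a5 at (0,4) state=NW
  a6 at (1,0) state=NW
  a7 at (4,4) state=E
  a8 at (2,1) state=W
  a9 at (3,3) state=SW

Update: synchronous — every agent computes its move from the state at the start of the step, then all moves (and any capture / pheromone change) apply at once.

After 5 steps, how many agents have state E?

t=1: a0@(2,3):NE a1@(2,0):NE a2@(4,2):E a3@(1,3):E a4@(5,0):E a5@(5,3):NW a6@(0,4):NW a7@(4,0):E a8@(2,0):W a9@(2,4):NE
t=2: a0@(1,4):NE a1@(1,1):NE a2@(4,3):E a3@(0,4):NE a4@(5,1):E a5@(4,2):NW a6@(5,3):NW a7@(4,1):E a8@(1,1):NE a9@(1,0):NE
t=3: a0@(0,0):NE a1@(0,2):NE a2@(3,2):NW a3@(5,0):NE a4@(5,2):E a5@(4,3):E a6@(4,2):NW a7@(4,2):E a8@(0,2):NE a9@(0,1):NE
t=4: a0@(5,1):NE a1@(5,3):NE a2@(2,1):NW a3@(4,1):NE a4@(5,3):E a5@(4,4):E a6@(4,3):E a7@(4,3):E a8@(5,3):NE a9@(5,2):NE
t=5: a0@(4,2):NE a1@(5,4):E a2@(1,0):NW a3@(3,2):NE a4@(5,4):E a5@(4,0):E a6@(4,4):E a7@(4,4):E a8@(5,4):E a9@(4,3):NE

6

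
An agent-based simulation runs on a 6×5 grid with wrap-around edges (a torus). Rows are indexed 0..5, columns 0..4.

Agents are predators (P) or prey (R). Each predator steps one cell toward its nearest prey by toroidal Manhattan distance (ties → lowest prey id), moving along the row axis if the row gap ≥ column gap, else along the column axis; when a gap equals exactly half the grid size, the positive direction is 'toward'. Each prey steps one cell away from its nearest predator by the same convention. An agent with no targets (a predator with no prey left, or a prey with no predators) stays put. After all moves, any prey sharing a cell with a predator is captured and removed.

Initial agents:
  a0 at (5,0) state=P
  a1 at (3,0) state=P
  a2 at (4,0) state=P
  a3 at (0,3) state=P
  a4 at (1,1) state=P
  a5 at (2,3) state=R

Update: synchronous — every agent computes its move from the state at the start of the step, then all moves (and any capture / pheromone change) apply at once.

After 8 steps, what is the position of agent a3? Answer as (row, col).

t=1: a0@(0,0):P a1@(3,4):P a2@(3,0):P a3@(1,3):P a4@(1,2):P a5@(3,3):R
t=2: a0@(1,0):P a1@(3,3):P a2@(3,4):P a3@(2,3):P a4@(2,2):P a5@(3,2):R
t=3: a0@(2,0):P a1@(3,2):P a2@(3,3):P a3@(3,3):P a4@(3,2):P a5@(3,1):R
t=4: a0@(3,0):P a1@(3,1):P a2@(3,2):P a3@(3,2):P a4@(3,1):P
t=5: (unchanged — steady state)

(3, 2)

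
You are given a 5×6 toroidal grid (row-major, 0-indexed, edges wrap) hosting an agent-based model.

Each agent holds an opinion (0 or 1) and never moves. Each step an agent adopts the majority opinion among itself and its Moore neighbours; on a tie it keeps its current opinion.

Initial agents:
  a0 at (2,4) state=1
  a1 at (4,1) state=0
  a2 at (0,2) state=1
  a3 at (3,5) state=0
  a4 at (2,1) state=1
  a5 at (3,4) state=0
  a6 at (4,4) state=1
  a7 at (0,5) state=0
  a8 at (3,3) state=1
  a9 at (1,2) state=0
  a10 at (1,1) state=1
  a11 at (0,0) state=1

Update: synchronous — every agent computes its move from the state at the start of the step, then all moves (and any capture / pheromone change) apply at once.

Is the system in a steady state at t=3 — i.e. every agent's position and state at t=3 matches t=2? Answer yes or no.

t=1: a0@(2,4):1 a1@(4,1):1 a2@(0,2):1 a3@(3,5):0 a4@(2,1):1 a5@(3,4):1 a6@(4,4):0 a7@(0,5):1 a8@(3,3):1 a9@(1,2):1 a10@(1,1):1 a11@(0,0):1
t=2: a0@(2,4):1 a1@(4,1):1 a2@(0,2):1 a3@(3,5):0 a4@(2,1):1 a5@(3,4):1 a6@(4,4):1 a7@(0,5):1 a8@(3,3):1 a9@(1,2):1 a10@(1,1):1 a11@(0,0):1
t=3: a0@(2,4):1 a1@(4,1):1 a2@(0,2):1 a3@(3,5):1 a4@(2,1):1 a5@(3,4):1 a6@(4,4):1 a7@(0,5):1 a8@(3,3):1 a9@(1,2):1 a10@(1,1):1 a11@(0,0):1

no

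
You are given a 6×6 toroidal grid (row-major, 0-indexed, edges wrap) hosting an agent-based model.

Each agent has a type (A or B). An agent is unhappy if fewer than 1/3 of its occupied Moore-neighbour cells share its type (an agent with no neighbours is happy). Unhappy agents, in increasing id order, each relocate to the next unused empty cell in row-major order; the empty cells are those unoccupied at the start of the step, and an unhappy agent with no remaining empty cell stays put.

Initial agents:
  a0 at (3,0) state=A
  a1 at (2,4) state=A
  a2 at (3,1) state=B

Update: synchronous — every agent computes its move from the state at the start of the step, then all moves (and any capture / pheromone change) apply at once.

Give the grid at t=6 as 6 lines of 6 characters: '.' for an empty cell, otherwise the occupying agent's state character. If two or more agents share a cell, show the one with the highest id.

t=1: a0@(0,0):A a1@(2,4):A a2@(0,1):B
t=2: a0@(0,2):A a1@(2,4):A a2@(0,3):B
t=3: a0@(0,0):A a1@(2,4):A a2@(0,1):B
t=4: a0@(0,2):A a1@(2,4):A a2@(0,3):B
t=5: a0@(0,0):A a1@(2,4):A a2@(0,1):B
t=6: a0@(0,2):A a1@(2,4):A a2@(0,3):B

..AB..
......
....A.
......
......
......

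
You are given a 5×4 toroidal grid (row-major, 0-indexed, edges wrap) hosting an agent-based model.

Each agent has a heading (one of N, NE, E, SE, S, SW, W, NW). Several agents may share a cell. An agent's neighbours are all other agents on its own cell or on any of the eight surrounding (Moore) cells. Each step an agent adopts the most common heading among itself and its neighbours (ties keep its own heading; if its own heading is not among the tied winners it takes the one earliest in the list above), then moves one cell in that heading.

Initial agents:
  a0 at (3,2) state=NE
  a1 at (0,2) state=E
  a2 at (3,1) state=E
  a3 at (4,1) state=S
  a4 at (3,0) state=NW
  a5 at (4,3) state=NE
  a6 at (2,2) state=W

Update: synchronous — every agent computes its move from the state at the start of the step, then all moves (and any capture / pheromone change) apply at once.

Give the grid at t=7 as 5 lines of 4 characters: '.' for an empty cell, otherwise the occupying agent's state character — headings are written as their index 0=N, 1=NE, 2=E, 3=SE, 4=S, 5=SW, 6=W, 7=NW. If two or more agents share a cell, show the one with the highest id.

t=1: a0@(2,3):NE a1@(0,3):E a2@(3,2):E a3@(4,2):E a4@(2,3):NW a5@(3,0):NE a6@(2,1):W
t=2: a0@(1,0):NE a1@(0,0):E a2@(3,3):E a3@(4,3):E a4@(1,0):NE a5@(2,1):NE a6@(2,0):W
t=3: a0@(0,1):NE a1@(0,1):E a2@(3,0):E a3@(4,0):E a4@(0,1):NE a5@(1,2):NE a6@(1,1):NE
t=4: a0@(4,2):NE a1@(4,2):NE a2@(3,1):E a3@(4,1):E a4@(4,2):NE a5@(0,3):NE a6@(0,2):NE
t=5: a0@(3,3):NE a1@(3,3):NE a2@(2,2):NE a3@(3,2):NE a4@(3,3):NE a5@(4,0):NE a6@(4,3):NE
t=6: a0@(2,0):NE a1@(2,0):NE a2@(1,3):NE a3@(2,3):NE a4@(2,0):NE a5@(3,1):NE a6@(3,0):NE
t=7: a0@(1,1):NE a1@(1,1):NE a2@(0,0):NE a3@(1,0):NE a4@(1,1):NE a5@(2,2):NE a6@(2,1):NE

1...
11..
.11.
....
....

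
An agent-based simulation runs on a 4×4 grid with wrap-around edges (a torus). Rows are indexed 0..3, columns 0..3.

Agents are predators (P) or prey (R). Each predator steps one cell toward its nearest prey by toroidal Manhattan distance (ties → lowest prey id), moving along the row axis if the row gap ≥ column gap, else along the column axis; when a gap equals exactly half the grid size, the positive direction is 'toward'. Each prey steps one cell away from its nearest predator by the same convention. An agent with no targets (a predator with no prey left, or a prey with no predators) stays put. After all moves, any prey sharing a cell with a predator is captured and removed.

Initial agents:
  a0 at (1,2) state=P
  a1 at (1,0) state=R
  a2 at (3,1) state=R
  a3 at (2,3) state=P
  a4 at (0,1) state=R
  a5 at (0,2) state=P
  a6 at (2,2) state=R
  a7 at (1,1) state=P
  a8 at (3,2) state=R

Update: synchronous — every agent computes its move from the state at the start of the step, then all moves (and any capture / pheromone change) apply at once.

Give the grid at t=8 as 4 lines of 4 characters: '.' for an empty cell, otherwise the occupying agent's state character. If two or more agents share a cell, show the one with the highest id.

RRP.
RP..
..RP
....

t=1: a0@(2,2):P a1@(1,3):R a2@(2,1):R a3@(2,2):P a4@(0,0):R a5@(0,1):P a6@(3,2):R a7@(1,0):P
t=2: a0@(2,1):P a1@(1,2):R a2@(2,0):R a3@(2,1):P a4@(0,3):R a5@(0,0):P a6@(0,2):R a7@(1,3):P
t=3: a0@(2,0):P a1@(1,1):R a2@(2,3):R a3@(2,0):P a4@(0,2):R a5@(0,3):P a6@(0,1):R a7@(1,2):P
t=4: a0@(2,3):P a1@(1,0):R a2@(2,2):R a3@(2,3):P a4@(0,1):R a5@(0,2):P a6@(0,0):R a7@(1,1):P
t=5: a0@(2,2):P a1@(1,3):R a2@(2,1):R a3@(2,2):P a4@(0,0):R a5@(0,1):P a6@(0,3):R a7@(1,0):P
t=6: a0@(2,1):P a1@(1,2):R a2@(2,0):R a3@(2,1):P a4@(0,3):R a5@(0,0):P a6@(0,2):R a7@(1,3):P
t=7: a0@(2,0):P a1@(1,1):R a2@(2,3):R a3@(2,0):P a4@(0,2):R a5@(0,3):P a6@(0,1):R a7@(1,2):P
t=8: a0@(2,3):P a1@(1,0):R a2@(2,2):R a3@(2,3):P a4@(0,1):R a5@(0,2):P a6@(0,0):R a7@(1,1):P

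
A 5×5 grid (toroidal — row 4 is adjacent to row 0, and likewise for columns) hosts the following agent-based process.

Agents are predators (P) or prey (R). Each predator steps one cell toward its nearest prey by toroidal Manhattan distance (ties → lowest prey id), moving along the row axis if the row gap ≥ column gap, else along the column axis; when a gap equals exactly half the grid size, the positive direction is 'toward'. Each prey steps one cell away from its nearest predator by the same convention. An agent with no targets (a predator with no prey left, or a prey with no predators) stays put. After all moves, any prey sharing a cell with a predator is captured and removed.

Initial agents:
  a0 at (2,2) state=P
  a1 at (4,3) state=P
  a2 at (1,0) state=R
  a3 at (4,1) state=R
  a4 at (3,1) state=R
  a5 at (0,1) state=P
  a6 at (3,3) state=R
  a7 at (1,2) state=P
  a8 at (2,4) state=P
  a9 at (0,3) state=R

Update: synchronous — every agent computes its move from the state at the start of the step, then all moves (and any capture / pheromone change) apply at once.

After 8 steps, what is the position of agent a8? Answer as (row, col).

(1, 2)

t=1: a0@(3,2):P a1@(3,3):P a2@(2,0):R a3@(3,1):R a5@(4,1):P a6@(2,3):R a7@(1,1):P a8@(1,4):P a9@(1,3):R
t=2: a0@(3,1):P a1@(2,3):P a2@(3,0):R a3@(3,0):R a5@(3,1):P a7@(2,1):P a8@(1,3):P a9@(1,2):R
t=3: a0@(3,0):P a1@(1,3):P a2@(3,4):R a3@(3,4):R a5@(3,0):P a7@(3,1):P a8@(1,2):P a9@(1,1):R
t=4: a0@(3,4):P a1@(1,2):P a2@(3,3):R a3@(3,3):R a5@(3,4):P a7@(3,0):P a8@(1,1):P a9@(1,0):R
t=5: a0@(3,3):P a1@(1,1):P a2@(3,2):R a3@(3,2):R a5@(3,3):P a7@(3,4):P a8@(1,0):P a9@(1,4):R
t=6: a0@(3,2):P a1@(1,0):P a2@(3,1):R a3@(3,1):R a5@(3,2):P a7@(3,3):P a8@(1,4):P a9@(1,3):R
t=7: a0@(3,1):P a1@(1,4):P a2@(3,0):R a3@(3,0):R a5@(3,1):P a7@(3,2):P a8@(1,3):P a9@(1,2):R
t=8: a0@(3,0):P a1@(1,3):P a2@(3,4):R a3@(3,4):R a5@(3,0):P a7@(3,1):P a8@(1,2):P a9@(1,1):R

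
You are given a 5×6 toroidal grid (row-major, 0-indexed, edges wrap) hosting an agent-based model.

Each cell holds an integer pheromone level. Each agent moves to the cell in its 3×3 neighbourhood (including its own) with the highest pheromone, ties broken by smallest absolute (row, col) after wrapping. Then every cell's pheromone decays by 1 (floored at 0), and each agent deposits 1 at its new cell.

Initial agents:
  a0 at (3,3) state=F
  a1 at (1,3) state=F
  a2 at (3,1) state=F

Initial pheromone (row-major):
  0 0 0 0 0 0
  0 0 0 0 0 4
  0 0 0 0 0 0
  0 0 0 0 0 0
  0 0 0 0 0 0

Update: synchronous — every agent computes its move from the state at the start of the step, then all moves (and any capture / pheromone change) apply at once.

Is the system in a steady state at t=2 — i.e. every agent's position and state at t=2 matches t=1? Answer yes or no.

t=1: a0@(2,2) a1@(0,2) a2@(2,0) | pheromone: 0 0 1 0 0 0 / 0 0 0 0 0 3 / 1 0 1 0 0 0 / 0 0 0 0 0 0 / 0 0 0 0 0 0
t=2: a0@(2,2) a1@(0,2) a2@(1,5) | pheromone: 0 0 1 0 0 0 / 0 0 0 0 0 3 / 0 0 1 0 0 0 / 0 0 0 0 0 0 / 0 0 0 0 0 0

no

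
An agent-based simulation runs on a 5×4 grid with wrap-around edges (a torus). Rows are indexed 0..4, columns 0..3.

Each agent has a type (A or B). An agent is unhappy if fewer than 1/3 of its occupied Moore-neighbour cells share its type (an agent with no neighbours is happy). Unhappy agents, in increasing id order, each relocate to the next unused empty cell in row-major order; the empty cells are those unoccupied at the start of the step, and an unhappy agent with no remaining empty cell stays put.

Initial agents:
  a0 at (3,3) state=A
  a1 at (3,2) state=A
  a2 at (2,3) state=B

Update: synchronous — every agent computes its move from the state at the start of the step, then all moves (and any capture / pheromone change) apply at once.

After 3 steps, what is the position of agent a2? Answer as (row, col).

t=1: a0@(3,3):A a1@(3,2):A a2@(0,0):B
t=2: (unchanged — steady state)

(0, 0)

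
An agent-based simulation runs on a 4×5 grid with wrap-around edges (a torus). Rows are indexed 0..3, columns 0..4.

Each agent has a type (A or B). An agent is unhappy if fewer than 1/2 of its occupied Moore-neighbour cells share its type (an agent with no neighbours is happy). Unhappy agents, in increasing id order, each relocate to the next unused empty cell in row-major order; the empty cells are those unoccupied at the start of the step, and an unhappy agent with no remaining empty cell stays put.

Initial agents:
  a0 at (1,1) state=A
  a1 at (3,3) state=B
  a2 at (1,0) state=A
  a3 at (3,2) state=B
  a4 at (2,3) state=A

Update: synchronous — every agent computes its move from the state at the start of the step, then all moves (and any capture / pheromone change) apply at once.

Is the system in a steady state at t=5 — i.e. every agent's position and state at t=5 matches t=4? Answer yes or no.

yes

t=1: a0@(1,1):A a1@(3,3):B a2@(1,0):A a3@(3,2):B a4@(0,0):A
t=2: (unchanged — steady state)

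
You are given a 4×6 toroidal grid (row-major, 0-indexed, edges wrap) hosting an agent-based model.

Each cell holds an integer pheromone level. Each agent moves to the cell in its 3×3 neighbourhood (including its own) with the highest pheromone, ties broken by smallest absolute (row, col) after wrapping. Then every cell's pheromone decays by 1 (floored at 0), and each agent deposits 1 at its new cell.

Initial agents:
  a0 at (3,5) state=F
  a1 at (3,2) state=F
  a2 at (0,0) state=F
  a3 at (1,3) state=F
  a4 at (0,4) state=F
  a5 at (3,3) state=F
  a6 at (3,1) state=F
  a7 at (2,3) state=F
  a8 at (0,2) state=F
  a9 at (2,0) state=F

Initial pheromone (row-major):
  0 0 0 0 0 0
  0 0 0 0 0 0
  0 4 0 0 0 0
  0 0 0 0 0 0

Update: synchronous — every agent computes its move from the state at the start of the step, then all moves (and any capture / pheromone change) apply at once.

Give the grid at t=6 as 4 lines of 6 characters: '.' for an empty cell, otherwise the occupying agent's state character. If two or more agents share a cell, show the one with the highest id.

t=1: a0@(0,0) a1@(2,1) a2@(0,0) a3@(0,2) a4@(0,3) a5@(0,2) a6@(2,1) a7@(1,2) a8@(0,1) a9@(2,1) | pheromone: 2 1 2 1 0 0 / 0 0 1 0 0 0 / 0 6 0 0 0 0 / 0 0 0 0 0 0
t=2: a0@(0,0) a1@(2,1) a2@(0,0) a3@(0,2) a4@(0,2) a5@(0,2) a6@(2,1) a7@(2,1) a8@(0,0) a9@(2,1) | pheromone: 4 0 4 0 0 0 / 0 0 0 0 0 0 / 0 9 0 0 0 0 / 0 0 0 0 0 0
t=3: a0@(0,0) a1@(2,1) a2@(0,0) a3@(0,2) a4@(0,2) a5@(0,2) a6@(2,1) a7@(2,1) a8@(0,0) a9@(2,1) | pheromone: 6 0 6 0 0 0 / 0 0 0 0 0 0 / 0 12 0 0 0 0 / 0 0 0 0 0 0
t=4: a0@(0,0) a1@(2,1) a2@(0,0) a3@(0,2) a4@(0,2) a5@(0,2) a6@(2,1) a7@(2,1) a8@(0,0) a9@(2,1) | pheromone: 8 0 8 0 0 0 / 0 0 0 0 0 0 / 0 15 0 0 0 0 / 0 0 0 0 0 0
t=5: a0@(0,0) a1@(2,1) a2@(0,0) a3@(0,2) a4@(0,2) a5@(0,2) a6@(2,1) a7@(2,1) a8@(0,0) a9@(2,1) | pheromone: 10 0 10 0 0 0 / 0 0 0 0 0 0 / 0 18 0 0 0 0 / 0 0 0 0 0 0
t=6: a0@(0,0) a1@(2,1) a2@(0,0) a3@(0,2) a4@(0,2) a5@(0,2) a6@(2,1) a7@(2,1) a8@(0,0) a9@(2,1) | pheromone: 12 0 12 0 0 0 / 0 0 0 0 0 0 / 0 21 0 0 0 0 / 0 0 0 0 0 0

F.F...
......
.F....
......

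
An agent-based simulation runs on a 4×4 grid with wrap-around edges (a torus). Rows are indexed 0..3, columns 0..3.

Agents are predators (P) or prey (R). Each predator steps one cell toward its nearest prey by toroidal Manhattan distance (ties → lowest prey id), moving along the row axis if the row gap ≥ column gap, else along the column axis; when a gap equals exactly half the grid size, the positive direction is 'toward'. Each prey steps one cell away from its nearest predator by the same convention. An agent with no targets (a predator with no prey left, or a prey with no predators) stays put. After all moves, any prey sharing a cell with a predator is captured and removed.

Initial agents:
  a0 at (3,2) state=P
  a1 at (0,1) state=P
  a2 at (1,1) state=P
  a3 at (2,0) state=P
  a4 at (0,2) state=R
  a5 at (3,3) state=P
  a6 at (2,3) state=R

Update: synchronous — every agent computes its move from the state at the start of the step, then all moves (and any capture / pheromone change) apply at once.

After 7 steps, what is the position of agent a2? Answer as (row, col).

t=1: a0@(0,2):P a1@(0,2):P a2@(0,1):P a3@(2,3):P a4@(1,2):R a5@(2,3):P a6@(2,2):R
t=2: a0@(1,2):P a1@(1,2):P a2@(1,1):P a3@(2,2):P a5@(2,2):P a6@(2,1):R
t=3: a0@(2,2):P a1@(2,2):P a2@(2,1):P a3@(2,1):P a5@(2,1):P a6@(3,1):R
t=4: a0@(3,2):P a1@(3,2):P a2@(3,1):P a3@(3,1):P a5@(3,1):P a6@(0,1):R
t=5: a0@(0,2):P a1@(0,2):P a2@(0,1):P a3@(0,1):P a5@(0,1):P a6@(1,1):R
t=6: a0@(1,2):P a1@(1,2):P a2@(1,1):P a3@(1,1):P a5@(1,1):P a6@(2,1):R
t=7: a0@(2,2):P a1@(2,2):P a2@(2,1):P a3@(2,1):P a5@(2,1):P a6@(3,1):R

(2, 1)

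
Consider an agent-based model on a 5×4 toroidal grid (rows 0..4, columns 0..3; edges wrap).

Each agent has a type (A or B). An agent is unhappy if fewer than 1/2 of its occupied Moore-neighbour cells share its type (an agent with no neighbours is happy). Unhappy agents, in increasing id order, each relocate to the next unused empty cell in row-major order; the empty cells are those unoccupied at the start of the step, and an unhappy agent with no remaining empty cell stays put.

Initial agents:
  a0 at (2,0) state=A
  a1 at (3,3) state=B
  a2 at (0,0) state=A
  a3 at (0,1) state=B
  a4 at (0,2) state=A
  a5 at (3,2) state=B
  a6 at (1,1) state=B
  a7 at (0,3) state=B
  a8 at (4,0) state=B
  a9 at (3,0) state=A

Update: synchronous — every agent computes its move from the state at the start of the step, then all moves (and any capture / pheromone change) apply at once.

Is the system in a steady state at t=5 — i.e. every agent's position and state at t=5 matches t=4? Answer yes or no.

t=1: a0@(1,0):A a1@(3,3):B a2@(1,2):A a3@(0,1):B a4@(1,3):A a5@(3,2):B a6@(2,1):B a7@(2,2):B a8@(4,0):B a9@(2,3):A
t=2: a0@(1,0):A a1@(3,3):B a2@(0,0):A a3@(0,2):B a4@(1,3):A a5@(3,2):B a6@(2,1):B a7@(2,2):B a8@(4,0):B a9@(2,3):A
t=3: a0@(1,0):A a1@(3,3):B a2@(0,0):A a3@(0,1):B a4@(1,3):A a5@(3,2):B a6@(2,1):B a7@(2,2):B a8@(4,0):B a9@(0,3):A
t=4: a0@(1,0):A a1@(3,3):B a2@(0,0):A a3@(0,2):B a4@(1,3):A a5@(3,2):B a6@(2,1):B a7@(2,2):B a8@(4,0):B a9@(0,3):A
t=5: a0@(1,0):A a1@(3,3):B a2@(0,0):A a3@(0,1):B a4@(1,3):A a5@(3,2):B a6@(2,1):B a7@(2,2):B a8@(1,1):B a9@(0,3):A

no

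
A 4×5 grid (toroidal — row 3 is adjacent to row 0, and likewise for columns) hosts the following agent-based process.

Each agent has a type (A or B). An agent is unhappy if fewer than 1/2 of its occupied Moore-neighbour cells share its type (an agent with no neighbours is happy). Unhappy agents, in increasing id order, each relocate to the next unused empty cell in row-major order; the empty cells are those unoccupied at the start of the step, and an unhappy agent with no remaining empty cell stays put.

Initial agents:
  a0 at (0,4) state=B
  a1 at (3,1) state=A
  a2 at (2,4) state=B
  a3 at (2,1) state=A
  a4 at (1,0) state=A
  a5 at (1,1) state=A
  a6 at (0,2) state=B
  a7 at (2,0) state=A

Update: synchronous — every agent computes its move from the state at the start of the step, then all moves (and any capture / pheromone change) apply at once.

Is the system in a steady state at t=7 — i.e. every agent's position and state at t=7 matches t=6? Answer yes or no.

no

t=1: a0@(0,0):B a1@(3,1):A a2@(0,1):B a3@(2,1):A a4@(1,0):A a5@(1,1):A a6@(0,3):B a7@(2,0):A
t=2: a0@(0,2):B a1@(3,1):A a2@(0,4):B a3@(2,1):A a4@(1,0):A a5@(1,1):A a6@(0,3):B a7@(2,0):A
t=3: a0@(0,0):B a1@(3,1):A a2@(0,4):B a3@(2,1):A a4@(1,0):A a5@(1,1):A a6@(0,3):B a7@(2,0):A
t=4: a0@(0,1):B a1@(3,1):A a2@(0,4):B a3@(2,1):A a4@(1,0):A a5@(1,1):A a6@(0,3):B a7@(2,0):A
t=5: a0@(0,0):B a1@(3,1):A a2@(0,4):B a3@(2,1):A a4@(1,0):A a5@(1,1):A a6@(0,3):B a7@(2,0):A
t=6: a0@(0,1):B a1@(3,1):A a2@(0,4):B a3@(2,1):A a4@(1,0):A a5@(1,1):A a6@(0,3):B a7@(2,0):A
t=7: a0@(0,0):B a1@(3,1):A a2@(0,4):B a3@(2,1):A a4@(1,0):A a5@(1,1):A a6@(0,3):B a7@(2,0):A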